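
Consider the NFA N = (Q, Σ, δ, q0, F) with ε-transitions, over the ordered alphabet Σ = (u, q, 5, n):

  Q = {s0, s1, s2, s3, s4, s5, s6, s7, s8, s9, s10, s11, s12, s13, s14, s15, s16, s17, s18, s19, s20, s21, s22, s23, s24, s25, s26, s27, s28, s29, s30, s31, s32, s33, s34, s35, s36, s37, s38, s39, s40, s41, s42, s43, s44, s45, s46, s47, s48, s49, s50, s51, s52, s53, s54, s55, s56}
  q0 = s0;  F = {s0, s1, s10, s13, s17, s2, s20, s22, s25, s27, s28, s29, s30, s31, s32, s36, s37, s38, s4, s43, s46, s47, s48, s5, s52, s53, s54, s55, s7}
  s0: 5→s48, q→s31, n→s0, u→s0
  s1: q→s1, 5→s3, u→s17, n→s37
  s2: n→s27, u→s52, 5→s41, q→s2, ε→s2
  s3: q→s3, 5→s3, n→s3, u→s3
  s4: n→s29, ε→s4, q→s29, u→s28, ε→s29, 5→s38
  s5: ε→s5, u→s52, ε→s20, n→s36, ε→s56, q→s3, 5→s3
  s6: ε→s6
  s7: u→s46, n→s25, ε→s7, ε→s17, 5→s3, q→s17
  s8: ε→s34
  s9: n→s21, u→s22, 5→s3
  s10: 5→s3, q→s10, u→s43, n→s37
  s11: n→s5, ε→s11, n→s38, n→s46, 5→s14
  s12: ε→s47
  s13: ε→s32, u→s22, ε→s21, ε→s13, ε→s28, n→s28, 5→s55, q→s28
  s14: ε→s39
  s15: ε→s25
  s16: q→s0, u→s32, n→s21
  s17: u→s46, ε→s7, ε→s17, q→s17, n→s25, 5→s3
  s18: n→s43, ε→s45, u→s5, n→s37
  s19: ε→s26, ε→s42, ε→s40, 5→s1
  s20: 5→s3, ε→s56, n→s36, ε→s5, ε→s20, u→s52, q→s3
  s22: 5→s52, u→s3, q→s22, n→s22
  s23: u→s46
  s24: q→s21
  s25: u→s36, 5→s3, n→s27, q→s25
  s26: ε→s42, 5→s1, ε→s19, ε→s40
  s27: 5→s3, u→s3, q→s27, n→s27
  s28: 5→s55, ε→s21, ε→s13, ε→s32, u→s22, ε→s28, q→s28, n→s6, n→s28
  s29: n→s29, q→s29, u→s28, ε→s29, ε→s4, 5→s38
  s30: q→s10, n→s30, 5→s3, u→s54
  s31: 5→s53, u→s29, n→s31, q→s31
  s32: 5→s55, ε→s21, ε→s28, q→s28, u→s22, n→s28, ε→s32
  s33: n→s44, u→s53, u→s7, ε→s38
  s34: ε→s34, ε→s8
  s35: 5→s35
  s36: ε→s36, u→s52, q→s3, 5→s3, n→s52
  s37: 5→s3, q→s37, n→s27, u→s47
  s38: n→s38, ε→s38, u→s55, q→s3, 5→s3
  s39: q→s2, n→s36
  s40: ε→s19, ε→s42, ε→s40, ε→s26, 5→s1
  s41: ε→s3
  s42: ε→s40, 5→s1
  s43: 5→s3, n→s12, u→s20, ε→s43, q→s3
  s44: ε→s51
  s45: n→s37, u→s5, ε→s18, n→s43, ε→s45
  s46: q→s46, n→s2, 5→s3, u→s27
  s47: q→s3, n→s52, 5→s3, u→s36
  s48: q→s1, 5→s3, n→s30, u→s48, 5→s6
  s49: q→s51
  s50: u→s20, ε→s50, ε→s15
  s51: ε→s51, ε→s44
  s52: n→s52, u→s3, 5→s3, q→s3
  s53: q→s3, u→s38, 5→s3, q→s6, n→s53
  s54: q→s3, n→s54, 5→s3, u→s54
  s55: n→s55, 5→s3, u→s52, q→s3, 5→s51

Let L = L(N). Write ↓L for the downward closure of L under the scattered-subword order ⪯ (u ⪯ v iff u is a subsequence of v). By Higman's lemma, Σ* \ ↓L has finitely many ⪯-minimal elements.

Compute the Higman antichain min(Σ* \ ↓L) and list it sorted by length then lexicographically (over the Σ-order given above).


|Q|=57, |F|=29, |δ|=212 (58 ε).
min D↑ (25 st, q0=0, F={6}): 0:u→0,q→1,5→2,n→0 1:u→3,q→1,5→4,n→1 2:u→2,q→5,5→6,n→7 3:u→8,q→3,5→9,n→3 4:u→9,q→6,5→6,n→4 5:u→10,q→5,5→6,n→11 6:u→6,q→6,5→6,n→6 7:u→12,q→13,5→6,n→7 8:u→14,q→8,5→15,n→8 9:u→15,q→6,5→6,n→9 10:u→16,q→10,5→6,n→17 11:u→18,q→11,5→6,n→19 12:u→12,q→6,5→6,n→12 13:u→20,q→13,5→6,n→11 14:u→6,q→14,5→21,n→14 15:u→21,q→6,5→6,n→15 16:u→19,q→16,5→6,n→22 17:u→23,q→17,5→6,n→19 18:u→23,q→6,5→6,n→21 19:u→6,q→19,5→6,n→19 20:u→24,q→6,5→6,n→18 21:u→6,q→6,5→6,n→21 22:u→21,q→22,5→6,n→19 23:u→21,q→6,5→6,n→21 24:u→21,q→6,5→6,n→23 [Hopcroft].
'55': run [37, 28, 5] end={s3,s41,s44,s51,s6} ∉↓L; 2/2 deletions ∈↓L.
'q5q': N↓-sim [37, 33, 9, 2] end={s3,s6} — reject; 3/3 deletions ∈↓L.
'5nuq': N↓-sim [37, 28, 23, 14, 1] end={s3} ∉↓L; 4/4 deletions ∈↓L.
'quuuu': N↓-sim [37, 33, 28, 19, 4, 1] end={s3} rej; 5/5 single-dels accept.
'5qnnu': N↓-sim [37, 28, 20, 10, 3, 1] end={s3} rej; 5/5 del acc.
5 words, ⪯-incomp.

A = [55, q5q, 5nuq, quuuu, 5qnnu].


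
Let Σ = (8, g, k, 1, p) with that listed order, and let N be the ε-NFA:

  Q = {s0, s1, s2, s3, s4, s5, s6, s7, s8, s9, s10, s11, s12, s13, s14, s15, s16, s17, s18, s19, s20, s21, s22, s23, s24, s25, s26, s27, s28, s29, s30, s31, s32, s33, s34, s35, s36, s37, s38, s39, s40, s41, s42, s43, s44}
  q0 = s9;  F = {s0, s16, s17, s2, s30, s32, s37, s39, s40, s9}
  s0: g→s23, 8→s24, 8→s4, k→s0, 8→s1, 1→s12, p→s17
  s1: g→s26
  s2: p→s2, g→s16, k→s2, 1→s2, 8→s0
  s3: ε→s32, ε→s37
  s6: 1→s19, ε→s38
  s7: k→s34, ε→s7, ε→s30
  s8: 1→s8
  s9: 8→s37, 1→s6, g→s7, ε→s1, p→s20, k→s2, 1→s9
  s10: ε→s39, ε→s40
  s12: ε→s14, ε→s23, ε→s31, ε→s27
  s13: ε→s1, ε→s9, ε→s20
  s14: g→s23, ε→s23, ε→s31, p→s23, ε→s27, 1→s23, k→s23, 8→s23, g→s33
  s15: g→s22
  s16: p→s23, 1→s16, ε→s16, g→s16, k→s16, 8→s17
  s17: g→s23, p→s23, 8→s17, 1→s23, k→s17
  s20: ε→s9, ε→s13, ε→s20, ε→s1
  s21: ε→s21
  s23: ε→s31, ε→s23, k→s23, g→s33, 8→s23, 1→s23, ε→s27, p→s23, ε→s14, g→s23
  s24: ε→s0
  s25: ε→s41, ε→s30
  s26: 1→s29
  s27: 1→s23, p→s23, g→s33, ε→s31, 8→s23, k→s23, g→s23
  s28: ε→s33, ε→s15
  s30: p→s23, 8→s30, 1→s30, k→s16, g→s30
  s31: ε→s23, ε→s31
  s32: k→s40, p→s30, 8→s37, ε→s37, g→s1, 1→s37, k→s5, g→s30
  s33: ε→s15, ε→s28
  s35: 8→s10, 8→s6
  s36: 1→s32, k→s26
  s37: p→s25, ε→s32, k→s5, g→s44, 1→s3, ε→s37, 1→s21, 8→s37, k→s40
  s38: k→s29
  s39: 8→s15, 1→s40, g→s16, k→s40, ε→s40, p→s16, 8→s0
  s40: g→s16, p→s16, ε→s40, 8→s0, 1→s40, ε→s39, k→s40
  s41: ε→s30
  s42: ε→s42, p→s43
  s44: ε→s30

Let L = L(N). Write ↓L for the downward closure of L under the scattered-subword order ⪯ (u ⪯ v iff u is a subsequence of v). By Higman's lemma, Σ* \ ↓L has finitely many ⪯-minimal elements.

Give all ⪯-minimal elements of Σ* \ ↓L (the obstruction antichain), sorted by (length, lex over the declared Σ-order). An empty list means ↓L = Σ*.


|Q|=45, |F|=10, |δ|=135 (47 ε).
min D↑ (9 st, q0=0, F={6}): 0:8→1,g→2,k→3,1→0,p→0 1:8→1,g→2,k→4,1→1,p→2 2:8→2,g→2,k→5,1→2,p→6 3:8→7,g→5,k→3,1→3,p→3 4:8→7,g→5,k→4,1→4,p→5 5:8→8,g→5,k→5,1→5,p→6 6:8→6,g→6,k→6,1→6,p→6 7:8→7,g→6,k→7,1→6,p→8 8:8→8,g→6,k→8,1→6,p→6 (ε-aug+det+¬).
'gp': run [37, 17, 8] end={s14,s15,s22,s23,s27,s28,s31,s33} rej; 2/2 deletions ∈↓L.
'8pp': |S_i|=[37, 28, 13, 8] end={s14,s15,s22,s23,s27,s28,s31,s33} — reject; 3/3 single-dels accept.
'k8g': |S_i|=[37, 22, 16, 10] end={s14,s15,s22,s23,s26,s27,s28,s29,s31,s33} rej; 3/3 single-dels accept.
'k81': |S_i|=[37, 22, 16, 10] end={s12,s14,s15,s22,s23,s27,s28,s29,s31,s33} rej; 3/3 single-dels accept.
4 words, ⪯-incomp.

A = [gp, 8pp, k8g, k81].


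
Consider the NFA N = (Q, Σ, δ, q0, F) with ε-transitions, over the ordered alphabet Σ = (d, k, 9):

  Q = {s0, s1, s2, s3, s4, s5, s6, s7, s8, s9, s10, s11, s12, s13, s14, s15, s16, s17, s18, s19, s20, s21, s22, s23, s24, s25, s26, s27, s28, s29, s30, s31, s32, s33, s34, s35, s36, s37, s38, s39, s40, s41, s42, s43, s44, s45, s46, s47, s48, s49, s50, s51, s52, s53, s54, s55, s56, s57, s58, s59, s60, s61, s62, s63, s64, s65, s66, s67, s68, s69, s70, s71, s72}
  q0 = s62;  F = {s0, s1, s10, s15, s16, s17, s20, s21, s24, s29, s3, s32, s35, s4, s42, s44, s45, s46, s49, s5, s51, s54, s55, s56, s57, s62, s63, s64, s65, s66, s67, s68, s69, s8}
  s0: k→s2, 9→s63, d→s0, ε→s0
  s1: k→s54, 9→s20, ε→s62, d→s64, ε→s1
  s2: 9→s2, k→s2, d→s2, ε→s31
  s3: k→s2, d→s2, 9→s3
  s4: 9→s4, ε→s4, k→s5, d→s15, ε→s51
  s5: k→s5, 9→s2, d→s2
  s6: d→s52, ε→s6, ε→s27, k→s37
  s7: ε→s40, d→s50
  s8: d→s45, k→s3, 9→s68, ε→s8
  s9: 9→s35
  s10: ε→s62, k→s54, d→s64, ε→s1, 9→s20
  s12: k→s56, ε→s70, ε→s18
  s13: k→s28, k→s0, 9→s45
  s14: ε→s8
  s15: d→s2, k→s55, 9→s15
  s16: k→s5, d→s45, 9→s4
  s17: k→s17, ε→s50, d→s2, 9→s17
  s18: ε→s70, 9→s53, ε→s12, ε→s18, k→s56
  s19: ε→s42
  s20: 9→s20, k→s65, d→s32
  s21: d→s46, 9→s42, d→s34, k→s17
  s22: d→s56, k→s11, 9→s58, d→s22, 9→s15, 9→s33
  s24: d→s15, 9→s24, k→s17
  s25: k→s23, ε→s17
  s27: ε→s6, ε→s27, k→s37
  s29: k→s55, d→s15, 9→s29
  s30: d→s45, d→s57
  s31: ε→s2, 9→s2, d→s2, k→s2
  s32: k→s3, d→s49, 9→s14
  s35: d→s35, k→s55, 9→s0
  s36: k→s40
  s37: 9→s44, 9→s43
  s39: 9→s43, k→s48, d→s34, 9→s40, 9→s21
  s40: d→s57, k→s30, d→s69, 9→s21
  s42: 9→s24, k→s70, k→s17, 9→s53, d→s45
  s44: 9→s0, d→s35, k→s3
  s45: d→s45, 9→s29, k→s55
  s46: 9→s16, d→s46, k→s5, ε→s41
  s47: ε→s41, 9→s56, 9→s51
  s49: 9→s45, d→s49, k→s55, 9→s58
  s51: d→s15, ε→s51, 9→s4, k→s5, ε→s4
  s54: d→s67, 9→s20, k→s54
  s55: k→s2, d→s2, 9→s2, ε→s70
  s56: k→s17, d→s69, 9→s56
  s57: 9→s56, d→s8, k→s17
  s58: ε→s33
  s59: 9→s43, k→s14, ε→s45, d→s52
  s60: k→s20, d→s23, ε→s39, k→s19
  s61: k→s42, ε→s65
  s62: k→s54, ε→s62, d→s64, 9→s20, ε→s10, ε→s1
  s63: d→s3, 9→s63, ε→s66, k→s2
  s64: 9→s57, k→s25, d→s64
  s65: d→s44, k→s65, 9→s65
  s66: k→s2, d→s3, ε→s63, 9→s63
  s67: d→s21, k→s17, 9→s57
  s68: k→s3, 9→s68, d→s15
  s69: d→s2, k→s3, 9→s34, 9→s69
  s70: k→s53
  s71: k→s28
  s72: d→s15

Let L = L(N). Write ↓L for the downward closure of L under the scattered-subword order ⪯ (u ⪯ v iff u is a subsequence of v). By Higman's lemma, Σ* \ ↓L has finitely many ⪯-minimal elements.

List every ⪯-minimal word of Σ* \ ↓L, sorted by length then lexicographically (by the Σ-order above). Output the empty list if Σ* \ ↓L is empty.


|Q|=73, |F|=34, |δ|=195 (38 ε).
min D↑ (31 st, q0=0, F={9}): 0:d→1,k→2,9→3 1:d→1,k→4,9→5 2:d→6,k→2,9→3 3:d→7,k→8,9→3 4:d→9,k→4,9→4 5:d→10,k→4,9→11 6:d→12,k→4,9→5 7:d→13,k→14,9→10 8:d→15,k→8,9→8 9:d→9,k→9,9→9 10:d→16,k→14,9→17 11:d→18,k→4,9→11 12:d→19,k→4,9→20 13:d→13,k→21,9→16 14:d→9,k→9,9→14 15:d→22,k→14,9→23 16:d→16,k→21,9→24 17:d→25,k→14,9→17 18:d→9,k→14,9→18 19:d→19,k→26,9→27 20:d→16,k→4,9→28 21:d→9,k→9,9→9 22:d→22,k→21,9→23 23:d→23,k→9,9→29 24:d→25,k→21,9→24 25:d→9,k→21,9→25 26:d→9,k→26,9→9 27:d→16,k→26,9→30 28:d→25,k→4,9→28 29:d→14,k→9,9→29 30:d→25,k→26,9→30 [Hopcroft].
'dkd': |S_i|=[46, 40, 11, 2] end={s2,s31} rej; 3/3 single-dels accept.
'9dkk': |S_i|=[46, 35, 23, 6, 3] end={s2,s31,s53} rej; 4/4 deletions ∈↓L.
'd99dd': |S_i|=[46, 40, 29, 20, 9, 2] end={s2,s31} rej; 5/5 single-dels accept.
'9ddk9': |S_i|=[46, 35, 23, 16, 5, 2] end={s2,s31} rej; 5/5 del acc.
'9kd9k': |S_i|=[46, 35, 15, 11, 6, 2] end={s2,s31} ∉↓L; 5/5 single-dels accept.
'kdddk9': |S_i|=[46, 42, 37, 31, 23, 6, 2] end={s2,s31} rej; 6/6 deletions ∈↓L.
6 minimals (antichain).

A = [dkd, 9dkk, d99dd, 9ddk9, 9kd9k, kdddk9].


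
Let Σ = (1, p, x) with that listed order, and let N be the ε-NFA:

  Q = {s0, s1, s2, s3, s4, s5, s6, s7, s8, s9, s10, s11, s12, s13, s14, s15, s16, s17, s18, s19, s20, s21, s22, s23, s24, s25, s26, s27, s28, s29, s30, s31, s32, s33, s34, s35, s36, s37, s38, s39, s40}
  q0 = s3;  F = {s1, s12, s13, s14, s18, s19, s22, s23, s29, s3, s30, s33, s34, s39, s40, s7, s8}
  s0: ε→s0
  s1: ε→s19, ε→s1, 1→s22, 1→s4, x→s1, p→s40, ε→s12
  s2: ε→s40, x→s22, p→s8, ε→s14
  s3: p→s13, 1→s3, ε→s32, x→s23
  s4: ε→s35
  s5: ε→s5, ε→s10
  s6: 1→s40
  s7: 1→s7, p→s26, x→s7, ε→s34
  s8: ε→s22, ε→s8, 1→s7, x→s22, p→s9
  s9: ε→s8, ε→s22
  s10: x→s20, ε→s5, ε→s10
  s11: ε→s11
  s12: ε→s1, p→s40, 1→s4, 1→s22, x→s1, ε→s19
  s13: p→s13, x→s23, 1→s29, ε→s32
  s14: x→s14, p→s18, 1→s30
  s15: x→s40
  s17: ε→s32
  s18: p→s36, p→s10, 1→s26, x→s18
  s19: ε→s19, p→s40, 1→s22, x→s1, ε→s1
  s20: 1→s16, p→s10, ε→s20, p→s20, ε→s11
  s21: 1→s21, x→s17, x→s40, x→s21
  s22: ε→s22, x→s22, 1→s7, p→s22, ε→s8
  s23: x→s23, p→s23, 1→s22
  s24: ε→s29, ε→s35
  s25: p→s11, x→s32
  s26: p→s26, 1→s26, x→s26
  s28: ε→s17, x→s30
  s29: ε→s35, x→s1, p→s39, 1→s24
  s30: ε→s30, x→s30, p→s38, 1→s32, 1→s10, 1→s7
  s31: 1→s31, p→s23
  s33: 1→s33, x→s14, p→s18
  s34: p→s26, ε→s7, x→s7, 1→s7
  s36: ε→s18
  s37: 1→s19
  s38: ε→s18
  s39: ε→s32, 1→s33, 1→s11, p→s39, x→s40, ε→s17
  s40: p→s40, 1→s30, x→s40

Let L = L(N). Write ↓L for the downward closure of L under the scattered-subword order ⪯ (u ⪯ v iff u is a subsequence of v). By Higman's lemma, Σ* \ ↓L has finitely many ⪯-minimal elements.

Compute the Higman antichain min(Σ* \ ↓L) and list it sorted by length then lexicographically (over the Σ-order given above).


|Q|=41, |F|=17, |δ|=116 (38 ε).
min D↑ (14 st, q0=0, F={10}): 0:1→0,p→1,x→2 1:1→3,p→1,x→2 2:1→4,p→2,x→2 3:1→3,p→5,x→6 4:1→7,p→4,x→4 5:1→8,p→5,x→9 6:1→4,p→9,x→6 7:1→7,p→10,x→7 8:1→8,p→11,x→12 9:1→13,p→9,x→9 10:1→10,p→10,x→10 11:1→10,p→11,x→11 12:1→13,p→11,x→12 13:1→7,p→11,x→13 [Hopcroft].
'x11p': |S_i|=[31, 24, 18, 9, 6] end={s10,s11,s16,s20,s26,s5} rej; 4/4 deletions ∈↓L.
'p1p1p1': run [31, 30, 28, 21, 15, 9, 2] end={s16,s26} ∉↓L; 6/6 del acc.
2 obstructions.

min(Σ*\↓L) = [x11p, p1p1p1].


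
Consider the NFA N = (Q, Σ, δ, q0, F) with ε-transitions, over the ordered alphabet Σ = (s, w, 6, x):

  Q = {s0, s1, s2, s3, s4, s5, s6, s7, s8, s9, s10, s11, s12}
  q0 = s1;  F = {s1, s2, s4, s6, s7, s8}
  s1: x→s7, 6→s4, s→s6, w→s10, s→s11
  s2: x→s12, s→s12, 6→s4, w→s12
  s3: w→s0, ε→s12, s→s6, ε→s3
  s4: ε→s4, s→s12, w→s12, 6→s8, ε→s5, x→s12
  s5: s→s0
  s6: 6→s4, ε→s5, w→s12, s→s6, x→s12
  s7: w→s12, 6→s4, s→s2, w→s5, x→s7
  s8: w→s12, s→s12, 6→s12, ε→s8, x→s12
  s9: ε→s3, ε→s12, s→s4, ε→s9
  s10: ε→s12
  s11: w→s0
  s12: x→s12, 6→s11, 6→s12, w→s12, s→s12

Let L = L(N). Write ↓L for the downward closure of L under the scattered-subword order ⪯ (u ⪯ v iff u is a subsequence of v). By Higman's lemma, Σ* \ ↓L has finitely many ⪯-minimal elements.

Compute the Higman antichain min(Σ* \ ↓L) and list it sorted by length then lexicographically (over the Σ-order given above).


Antichain: [w, sx, 6s, 6x, 666, xss].

|Q|=13, |F|=6, |δ|=46 (10 ε).
min D↑ (7 st, q0=0, F={2}): 0:s→1,w→2,6→3,x→4 1:s→1,w→2,6→3,x→2 2:s→2,w→2,6→2,x→2 3:s→2,w→2,6→5,x→2 4:s→6,w→2,6→3,x→4 5:s→2,w→2,6→2,x→2 6:s→2,w→2,6→3,x→2 [Hopcroft].
'w': |S_i|=[11, 5] end={s0,s10,s11,s12,s5} ∉↓L; 1/1 deletions ∈↓L.
'sx': |S_i|=[11, 8, 3] end={s0,s11,s12} rej; 2/2 del acc.
'6s': |S_i|=[11, 6, 3] end={s0,s11,s12} rej; 2/2 single-dels accept.
'6x': run [11, 6, 3] end={s0,s11,s12} ∉↓L; 2/2 del acc.
'666': N↓-sim [11, 6, 4, 3] end={s0,s11,s12} rej; 3/3 deletions ∈↓L.
'xss': run [11, 8, 7, 3] end={s0,s11,s12} ∉↓L; 3/3 del acc.
6 obstructions.


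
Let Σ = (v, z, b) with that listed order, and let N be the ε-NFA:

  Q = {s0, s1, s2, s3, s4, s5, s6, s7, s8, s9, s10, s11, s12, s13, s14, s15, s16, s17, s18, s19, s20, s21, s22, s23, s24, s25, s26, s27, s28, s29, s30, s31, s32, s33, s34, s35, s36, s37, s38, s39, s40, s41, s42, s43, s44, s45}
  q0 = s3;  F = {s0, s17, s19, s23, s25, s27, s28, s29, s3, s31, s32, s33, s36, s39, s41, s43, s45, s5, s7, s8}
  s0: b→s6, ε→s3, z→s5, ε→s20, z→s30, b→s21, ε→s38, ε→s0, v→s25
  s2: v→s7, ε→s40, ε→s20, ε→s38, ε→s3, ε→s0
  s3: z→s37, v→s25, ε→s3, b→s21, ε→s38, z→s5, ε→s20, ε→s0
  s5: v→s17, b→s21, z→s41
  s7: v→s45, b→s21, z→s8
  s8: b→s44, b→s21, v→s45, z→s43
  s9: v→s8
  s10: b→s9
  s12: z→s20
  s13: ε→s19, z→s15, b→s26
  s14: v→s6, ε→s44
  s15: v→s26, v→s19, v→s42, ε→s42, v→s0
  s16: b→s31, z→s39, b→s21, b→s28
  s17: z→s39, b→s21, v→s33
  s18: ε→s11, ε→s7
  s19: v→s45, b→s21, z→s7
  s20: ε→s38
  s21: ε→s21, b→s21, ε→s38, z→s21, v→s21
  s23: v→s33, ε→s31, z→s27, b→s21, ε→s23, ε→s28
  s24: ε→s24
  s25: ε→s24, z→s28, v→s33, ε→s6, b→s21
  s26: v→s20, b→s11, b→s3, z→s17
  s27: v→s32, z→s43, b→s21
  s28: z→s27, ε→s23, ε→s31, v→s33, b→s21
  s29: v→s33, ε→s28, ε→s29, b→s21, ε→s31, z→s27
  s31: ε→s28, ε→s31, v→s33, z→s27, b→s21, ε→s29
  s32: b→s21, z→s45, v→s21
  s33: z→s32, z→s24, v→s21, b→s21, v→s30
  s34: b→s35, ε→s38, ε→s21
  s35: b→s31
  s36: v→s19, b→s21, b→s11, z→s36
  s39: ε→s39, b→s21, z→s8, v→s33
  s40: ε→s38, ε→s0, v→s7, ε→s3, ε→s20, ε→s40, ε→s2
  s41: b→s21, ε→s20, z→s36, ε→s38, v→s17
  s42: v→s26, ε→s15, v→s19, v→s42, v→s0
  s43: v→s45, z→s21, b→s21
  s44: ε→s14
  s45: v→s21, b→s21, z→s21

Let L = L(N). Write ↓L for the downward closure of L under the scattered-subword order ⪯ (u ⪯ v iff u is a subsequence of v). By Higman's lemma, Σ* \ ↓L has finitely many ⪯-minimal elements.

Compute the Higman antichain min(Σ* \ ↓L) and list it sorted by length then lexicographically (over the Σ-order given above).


|Q|=46, |F|=20, |δ|=144 (48 ε).
min D↑ (17 st, q0=0, F={3}): 0:v→1,z→2,b→3 1:v→4,z→5,b→3 2:v→6,z→7,b→3 3:v→3,z→3,b→3 4:v→3,z→8,b→3 5:v→4,z→9,b→3 6:v→4,z→10,b→3 7:v→6,z→11,b→3 8:v→3,z→12,b→3 9:v→8,z→13,b→3 10:v→4,z→14,b→3 11:v→15,z→11,b→3 12:v→3,z→3,b→3 13:v→12,z→3,b→3 14:v→12,z→13,b→3 15:v→12,z→16,b→3 16:v→12,z→14,b→3 (ε-aug+det+¬).
'b': |S_i|=[30, 6] end={s11,s14,s21,s38,s44,s6} rej; 1/1 del acc.
'vvv': |S_i|=[30, 22, 8, 3] end={s21,s30,s38} rej; 3/3 del acc.
'vvzzz': |S_i|=[30, 22, 8, 5, 3, 2] end={s21,s38} — reject; 5/5 del acc.
'vzzzz': run [30, 22, 19, 11, 4, 2] end={s21,s38} — reject; 5/5 deletions ∈↓L.
'zvzzvz': |S_i|=[30, 27, 16, 14, 10, 4, 2] end={s21,s38} rej; 6/6 deletions ∈↓L.
'zzzvvz': run [30, 27, 21, 17, 14, 5, 2] end={s21,s38} ∉↓L; 6/6 del acc.
6 words, ⪯-incomp.

min(Σ*\↓L) = [b, vvv, vvzzz, vzzzz, zvzzvz, zzzvvz].


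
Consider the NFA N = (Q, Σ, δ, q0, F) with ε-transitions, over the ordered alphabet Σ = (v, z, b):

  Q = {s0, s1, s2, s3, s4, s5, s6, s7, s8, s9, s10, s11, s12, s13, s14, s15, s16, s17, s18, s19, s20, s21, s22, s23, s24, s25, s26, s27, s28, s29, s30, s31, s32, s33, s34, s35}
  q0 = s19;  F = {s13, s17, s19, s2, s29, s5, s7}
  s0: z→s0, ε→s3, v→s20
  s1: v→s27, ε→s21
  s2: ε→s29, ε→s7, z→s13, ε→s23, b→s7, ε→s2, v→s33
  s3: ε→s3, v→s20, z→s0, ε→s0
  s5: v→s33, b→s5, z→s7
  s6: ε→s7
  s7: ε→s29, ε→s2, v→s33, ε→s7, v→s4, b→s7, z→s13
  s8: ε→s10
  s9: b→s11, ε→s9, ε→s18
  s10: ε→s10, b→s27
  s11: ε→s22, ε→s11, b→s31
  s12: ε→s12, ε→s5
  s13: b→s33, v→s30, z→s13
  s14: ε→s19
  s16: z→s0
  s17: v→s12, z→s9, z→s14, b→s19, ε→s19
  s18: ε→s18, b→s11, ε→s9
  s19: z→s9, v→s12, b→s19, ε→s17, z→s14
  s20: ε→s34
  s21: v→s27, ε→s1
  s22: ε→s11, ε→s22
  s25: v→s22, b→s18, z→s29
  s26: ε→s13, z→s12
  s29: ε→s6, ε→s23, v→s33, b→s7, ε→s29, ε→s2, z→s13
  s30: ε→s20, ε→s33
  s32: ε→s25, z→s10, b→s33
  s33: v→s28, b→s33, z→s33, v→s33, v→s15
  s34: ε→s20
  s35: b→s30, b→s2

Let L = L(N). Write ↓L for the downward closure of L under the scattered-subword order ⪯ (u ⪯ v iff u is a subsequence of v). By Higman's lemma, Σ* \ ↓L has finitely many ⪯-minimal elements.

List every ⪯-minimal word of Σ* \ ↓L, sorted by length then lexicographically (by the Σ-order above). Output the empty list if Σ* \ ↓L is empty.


A = [vv, vzzb].

|Q|=36, |F|=7, |δ|=86 (38 ε).
min D↑ (5 st, q0=0, F={2}): 0:v→1,z→0,b→0 1:v→2,z→3,b→1 2:v→2,z→2,b→2 3:v→2,z→4,b→3 4:v→2,z→4,b→2 [Hopcroft].
'vv': run [23, 15, 7] end={s15,s20,s28,s30,s33,s34,s4} rej; 2/2 del acc.
'vzzb': run [23, 15, 13, 7, 3] end={s15,s28,s33} — reject; 4/4 deletions ∈↓L.
2 obstructions.


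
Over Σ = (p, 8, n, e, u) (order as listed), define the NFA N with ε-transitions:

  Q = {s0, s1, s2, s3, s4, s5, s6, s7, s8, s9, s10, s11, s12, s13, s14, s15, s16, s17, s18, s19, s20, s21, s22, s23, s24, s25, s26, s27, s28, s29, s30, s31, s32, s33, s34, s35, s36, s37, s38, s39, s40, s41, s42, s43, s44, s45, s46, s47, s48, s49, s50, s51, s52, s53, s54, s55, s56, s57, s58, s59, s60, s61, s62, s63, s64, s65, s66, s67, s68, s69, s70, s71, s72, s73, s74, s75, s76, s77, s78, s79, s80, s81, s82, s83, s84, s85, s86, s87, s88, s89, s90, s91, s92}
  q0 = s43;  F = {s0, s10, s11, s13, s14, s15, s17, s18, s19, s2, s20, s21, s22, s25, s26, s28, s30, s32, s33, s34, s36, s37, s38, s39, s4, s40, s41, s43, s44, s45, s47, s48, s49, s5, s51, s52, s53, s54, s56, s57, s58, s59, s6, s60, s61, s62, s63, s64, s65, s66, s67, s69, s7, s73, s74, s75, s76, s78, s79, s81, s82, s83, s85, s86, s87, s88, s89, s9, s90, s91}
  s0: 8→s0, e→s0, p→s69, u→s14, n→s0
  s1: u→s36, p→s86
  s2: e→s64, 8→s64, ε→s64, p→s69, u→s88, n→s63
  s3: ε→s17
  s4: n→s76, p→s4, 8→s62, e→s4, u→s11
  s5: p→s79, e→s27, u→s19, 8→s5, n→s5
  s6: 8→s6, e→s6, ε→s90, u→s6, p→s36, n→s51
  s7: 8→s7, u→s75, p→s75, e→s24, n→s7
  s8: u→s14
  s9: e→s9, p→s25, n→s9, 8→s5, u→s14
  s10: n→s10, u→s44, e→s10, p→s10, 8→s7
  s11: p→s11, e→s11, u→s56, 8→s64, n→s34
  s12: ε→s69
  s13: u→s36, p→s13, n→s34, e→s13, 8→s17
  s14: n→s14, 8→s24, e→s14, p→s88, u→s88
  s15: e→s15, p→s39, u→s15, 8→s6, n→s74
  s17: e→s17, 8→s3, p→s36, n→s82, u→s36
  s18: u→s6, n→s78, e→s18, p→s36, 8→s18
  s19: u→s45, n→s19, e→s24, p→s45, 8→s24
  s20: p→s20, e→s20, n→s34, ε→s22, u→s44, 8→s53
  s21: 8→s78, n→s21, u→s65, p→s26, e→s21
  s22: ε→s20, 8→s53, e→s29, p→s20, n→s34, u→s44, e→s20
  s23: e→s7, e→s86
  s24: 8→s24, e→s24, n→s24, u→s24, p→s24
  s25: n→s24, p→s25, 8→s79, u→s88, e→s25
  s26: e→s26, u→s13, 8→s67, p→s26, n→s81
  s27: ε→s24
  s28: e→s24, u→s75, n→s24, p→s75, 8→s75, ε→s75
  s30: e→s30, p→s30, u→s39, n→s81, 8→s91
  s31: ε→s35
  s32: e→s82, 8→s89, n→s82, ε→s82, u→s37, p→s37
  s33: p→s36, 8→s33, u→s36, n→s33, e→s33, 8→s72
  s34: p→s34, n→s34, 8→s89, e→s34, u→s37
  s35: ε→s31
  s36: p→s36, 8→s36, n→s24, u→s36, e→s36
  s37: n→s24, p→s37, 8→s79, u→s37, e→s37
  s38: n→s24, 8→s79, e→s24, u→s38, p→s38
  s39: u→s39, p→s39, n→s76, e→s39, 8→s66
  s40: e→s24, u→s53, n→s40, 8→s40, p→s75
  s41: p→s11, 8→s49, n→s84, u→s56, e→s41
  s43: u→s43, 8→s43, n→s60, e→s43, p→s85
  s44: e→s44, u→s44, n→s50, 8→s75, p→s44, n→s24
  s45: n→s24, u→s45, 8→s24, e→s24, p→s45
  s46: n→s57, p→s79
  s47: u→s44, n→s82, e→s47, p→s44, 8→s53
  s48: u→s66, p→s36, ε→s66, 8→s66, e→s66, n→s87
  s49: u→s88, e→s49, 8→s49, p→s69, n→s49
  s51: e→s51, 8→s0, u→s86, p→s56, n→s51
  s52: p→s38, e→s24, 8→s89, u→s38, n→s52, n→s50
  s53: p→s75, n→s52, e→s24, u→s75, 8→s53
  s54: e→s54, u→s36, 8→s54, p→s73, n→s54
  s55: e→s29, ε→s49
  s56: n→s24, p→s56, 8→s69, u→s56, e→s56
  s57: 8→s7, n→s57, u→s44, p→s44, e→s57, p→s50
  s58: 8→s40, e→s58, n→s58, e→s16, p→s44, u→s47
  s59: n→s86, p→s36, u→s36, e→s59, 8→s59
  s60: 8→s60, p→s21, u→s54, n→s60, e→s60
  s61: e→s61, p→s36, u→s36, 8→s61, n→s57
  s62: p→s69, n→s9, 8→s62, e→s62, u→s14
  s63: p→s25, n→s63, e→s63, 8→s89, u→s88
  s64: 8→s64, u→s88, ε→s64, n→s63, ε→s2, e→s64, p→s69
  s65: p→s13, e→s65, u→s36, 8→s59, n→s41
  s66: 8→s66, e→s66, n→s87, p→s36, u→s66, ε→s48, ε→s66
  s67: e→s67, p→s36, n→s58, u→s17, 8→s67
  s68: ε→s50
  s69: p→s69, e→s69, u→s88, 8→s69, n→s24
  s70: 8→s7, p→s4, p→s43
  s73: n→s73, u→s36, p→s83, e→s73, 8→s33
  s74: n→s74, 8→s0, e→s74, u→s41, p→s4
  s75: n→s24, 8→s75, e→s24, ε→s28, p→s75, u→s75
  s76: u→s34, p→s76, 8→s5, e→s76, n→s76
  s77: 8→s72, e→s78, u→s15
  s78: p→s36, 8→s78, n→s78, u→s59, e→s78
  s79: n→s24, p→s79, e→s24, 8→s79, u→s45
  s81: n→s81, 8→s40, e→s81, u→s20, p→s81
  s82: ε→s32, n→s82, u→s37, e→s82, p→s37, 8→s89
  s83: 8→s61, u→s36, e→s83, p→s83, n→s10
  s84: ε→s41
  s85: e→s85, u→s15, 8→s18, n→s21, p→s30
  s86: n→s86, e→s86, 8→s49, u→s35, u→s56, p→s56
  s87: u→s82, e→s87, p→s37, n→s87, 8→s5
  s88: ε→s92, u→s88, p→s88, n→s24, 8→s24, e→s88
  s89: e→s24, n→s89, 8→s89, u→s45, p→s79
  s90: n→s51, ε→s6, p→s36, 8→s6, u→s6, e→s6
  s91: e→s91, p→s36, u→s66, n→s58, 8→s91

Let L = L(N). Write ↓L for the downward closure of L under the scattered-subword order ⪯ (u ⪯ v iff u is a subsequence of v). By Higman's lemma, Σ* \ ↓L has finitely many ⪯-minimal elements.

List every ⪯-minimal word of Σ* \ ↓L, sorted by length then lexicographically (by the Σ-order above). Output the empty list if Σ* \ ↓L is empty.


A = [p8pn, nuun, ppn8e, pun8u8].

|Q|=93, |F|=70, |δ|=399 (23 ε).
min D↑ (65 st, q0=0, F={23}): 0:p→1,8→0,n→2,e→0,u→0 1:p→3,8→4,n→5,e→1,u→6 2:p→5,8→2,n→2,e→2,u→7 3:p→3,8→8,n→9,e→3,u→10 4:p→11,8→4,n→12,e→4,u→13 5:p→14,8→12,n→5,e→5,u→15 6:p→10,8→13,n→16,e→6,u→6 7:p→17,8→7,n→7,e→7,u→11 8:p→11,8→8,n→18,e→8,u→19 9:p→9,8→20,n→9,e→9,u→21 10:p→10,8→19,n→22,e→10,u→10 11:p→11,8→11,n→23,e→11,u→11 12:p→11,8→12,n→12,e→12,u→24 13:p→11,8→13,n→25,e→13,u→13 14:p→14,8→26,n→9,e→14,u→27 15:p→27,8→24,n→28,e→15,u→11 16:p→29,8→30,n→16,e→16,u→28 17:p→31,8→32,n→17,e→17,u→11 18:p→33,8→20,n→18,e→18,u→34 19:p→11,8→19,n→35,e→19,u→19 20:p→36,8→20,n→20,e→23,u→37 21:p→21,8→37,n→38,e→21,u→33 22:p→22,8→39,n→22,e→22,u→38 23:p→23,8→23,n→23,e→23,u→23 24:p→11,8→24,n→40,e→24,u→11 25:p→41,8→30,n→25,e→25,u→40 26:p→11,8→26,n→18,e→26,u→42 27:p→27,8→42,n→38,e→27,u→11 28:p→43,8→44,n→28,e→28,u→41 29:p→29,8→45,n→22,e→29,u→43 30:p→46,8→30,n→30,e→30,u→47 31:p→31,8→48,n→49,e→31,u→11 32:p→11,8→32,n→32,e→32,u→11 33:p→33,8→36,n→23,e→33,u→33 34:p→33,8→37,n→50,e→34,u→33 35:p→51,8→39,n→35,e→35,u→50 36:p→36,8→36,n→23,e→23,u→36 37:p→36,8→37,n→52,e→23,u→36 38:p→38,8→53,n→38,e→38,u→51 39:p→54,8→39,n→39,e→23,u→55 40:p→41,8→44,n→40,e→40,u→41 41:p→41,8→46,n→23,e→41,u→41 42:p→11,8→42,n→50,e→42,u→11 43:p→43,8→56,n→38,e→43,u→41 44:p→46,8→44,n→44,e→44,u→57 45:p→46,8→45,n→58,e→45,u→47 46:p→46,8→46,n→23,e→46,u→57 47:p→57,8→23,n→47,e→47,u→57 48:p→11,8→48,n→59,e→48,u→11 49:p→49,8→60,n→49,e→49,u→33 50:p→51,8→53,n→50,e→50,u→51 51:p→51,8→54,n→23,e→51,u→51 52:p→61,8→53,n→52,e→23,u→61 53:p→54,8→53,n→53,e→23,u→62 54:p→54,8→54,n→23,e→23,u→62 55:p→62,8→23,n→55,e→23,u→62 56:p→46,8→56,n→63,e→56,u→57 57:p→57,8→23,n→23,e→57,u→57 58:p→64,8→39,n→58,e→58,u→47 59:p→33,8→60,n→59,e→59,u→33 60:p→36,8→60,n→60,e→23,u→36 61:p→61,8→54,n→23,e→23,u→61 62:p→62,8→23,n→23,e→23,u→62 63:p→64,8→53,n→63,e→63,u→57 64:p→64,8→54,n→23,e→64,u→57 (ε-aug+det+¬).
'p8pn': N↓-sim [81, 78, 56, 15, 2] end={s24,s50} — reject; 4/4 del acc.
'nuun': run [81, 70, 51, 16, 2] end={s24,s50} — reject; 4/4 del acc.
'ppn8e': run [81, 78, 57, 37, 15, 2] end={s24,s27} — reject; 5/5 deletions ∈↓L.
'pun8u8': |S_i|=[81, 78, 58, 38, 19, 6, 1] end={s24} rej; 6/6 deletions ∈↓L.
4 words, ⪯-incomp.


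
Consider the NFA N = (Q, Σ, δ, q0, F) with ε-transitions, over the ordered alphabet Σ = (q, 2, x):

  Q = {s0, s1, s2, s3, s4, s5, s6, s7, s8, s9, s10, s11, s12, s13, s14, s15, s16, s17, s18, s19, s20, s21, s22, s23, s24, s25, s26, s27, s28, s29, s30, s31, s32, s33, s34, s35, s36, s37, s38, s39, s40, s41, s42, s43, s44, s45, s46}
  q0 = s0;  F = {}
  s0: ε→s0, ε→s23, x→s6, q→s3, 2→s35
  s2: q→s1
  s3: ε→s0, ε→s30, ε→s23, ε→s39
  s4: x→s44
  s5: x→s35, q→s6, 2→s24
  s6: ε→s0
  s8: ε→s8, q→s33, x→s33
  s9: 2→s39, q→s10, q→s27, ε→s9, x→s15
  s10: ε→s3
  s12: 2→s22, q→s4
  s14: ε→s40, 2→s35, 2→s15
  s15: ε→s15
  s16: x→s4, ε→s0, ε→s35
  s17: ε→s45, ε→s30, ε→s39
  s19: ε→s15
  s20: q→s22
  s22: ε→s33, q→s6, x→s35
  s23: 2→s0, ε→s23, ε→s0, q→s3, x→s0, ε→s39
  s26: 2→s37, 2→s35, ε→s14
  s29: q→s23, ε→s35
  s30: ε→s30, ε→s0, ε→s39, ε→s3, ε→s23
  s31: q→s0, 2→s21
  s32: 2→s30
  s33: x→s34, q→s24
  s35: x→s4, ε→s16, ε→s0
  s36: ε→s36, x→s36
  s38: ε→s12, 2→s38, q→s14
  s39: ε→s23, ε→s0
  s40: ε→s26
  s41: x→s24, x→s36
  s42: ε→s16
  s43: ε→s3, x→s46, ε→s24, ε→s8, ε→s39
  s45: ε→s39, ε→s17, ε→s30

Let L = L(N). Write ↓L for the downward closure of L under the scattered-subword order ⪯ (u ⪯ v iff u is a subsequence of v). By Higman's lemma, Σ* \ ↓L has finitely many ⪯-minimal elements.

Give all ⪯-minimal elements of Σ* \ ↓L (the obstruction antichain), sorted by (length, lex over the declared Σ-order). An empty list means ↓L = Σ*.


Antichain: [ε].

|Q|=47, |F|=0, |δ|=84 (44 ε).
min D↑ (1 st, q0=0, F={0}): 0:q→0,2→0,x→0 [Hopcroft].
ε ∈ L(D↑) — L = ∅.


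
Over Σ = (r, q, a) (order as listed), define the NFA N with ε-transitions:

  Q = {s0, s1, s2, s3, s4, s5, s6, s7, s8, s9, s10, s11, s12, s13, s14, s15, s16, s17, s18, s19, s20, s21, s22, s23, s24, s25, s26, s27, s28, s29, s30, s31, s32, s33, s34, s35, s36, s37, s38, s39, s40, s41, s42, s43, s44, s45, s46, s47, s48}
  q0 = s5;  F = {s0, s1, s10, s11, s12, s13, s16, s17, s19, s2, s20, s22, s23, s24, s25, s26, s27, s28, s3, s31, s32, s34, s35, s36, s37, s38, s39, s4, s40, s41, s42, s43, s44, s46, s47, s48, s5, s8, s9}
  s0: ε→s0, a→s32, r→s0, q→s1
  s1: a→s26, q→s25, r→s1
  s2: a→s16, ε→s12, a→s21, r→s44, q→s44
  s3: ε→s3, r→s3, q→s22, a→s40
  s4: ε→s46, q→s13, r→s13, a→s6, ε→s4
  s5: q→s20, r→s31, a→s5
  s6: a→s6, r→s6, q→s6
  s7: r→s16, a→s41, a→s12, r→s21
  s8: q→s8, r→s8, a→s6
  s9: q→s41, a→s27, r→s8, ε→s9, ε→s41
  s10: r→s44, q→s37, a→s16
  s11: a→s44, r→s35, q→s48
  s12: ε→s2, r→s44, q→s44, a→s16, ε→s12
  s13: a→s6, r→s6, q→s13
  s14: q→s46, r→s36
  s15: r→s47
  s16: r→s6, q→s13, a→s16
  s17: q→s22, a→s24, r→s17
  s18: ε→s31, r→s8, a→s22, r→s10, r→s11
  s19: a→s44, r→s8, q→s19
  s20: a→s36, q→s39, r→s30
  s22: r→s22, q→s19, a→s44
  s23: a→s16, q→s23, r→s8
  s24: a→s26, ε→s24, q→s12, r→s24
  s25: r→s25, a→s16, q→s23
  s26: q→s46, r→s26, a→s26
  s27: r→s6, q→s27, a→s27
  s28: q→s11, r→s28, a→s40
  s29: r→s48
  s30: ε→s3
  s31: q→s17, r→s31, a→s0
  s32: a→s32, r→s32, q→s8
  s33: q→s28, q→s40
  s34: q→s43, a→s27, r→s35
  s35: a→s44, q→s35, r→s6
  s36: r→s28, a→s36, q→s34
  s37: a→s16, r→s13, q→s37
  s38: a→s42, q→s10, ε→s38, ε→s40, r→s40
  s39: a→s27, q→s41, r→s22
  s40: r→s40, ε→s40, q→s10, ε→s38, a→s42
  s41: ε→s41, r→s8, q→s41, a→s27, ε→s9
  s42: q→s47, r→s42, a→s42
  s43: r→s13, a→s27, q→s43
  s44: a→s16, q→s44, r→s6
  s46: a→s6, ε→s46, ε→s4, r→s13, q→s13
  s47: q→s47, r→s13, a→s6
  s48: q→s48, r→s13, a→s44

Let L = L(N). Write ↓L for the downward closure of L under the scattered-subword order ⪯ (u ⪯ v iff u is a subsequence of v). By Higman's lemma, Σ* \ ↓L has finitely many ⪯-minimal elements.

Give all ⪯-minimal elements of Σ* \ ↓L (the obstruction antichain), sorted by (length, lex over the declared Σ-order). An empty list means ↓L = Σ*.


Antichain: [qqar, raaqa, qqqra, qaqrr, rqaqqr].

|Q|=49, |F|=39, |δ|=155 (20 ε).
min D↑ (36 st, q0=0, F={25}): 0:r→1,q→2,a→0 1:r→1,q→3,a→4 2:r→5,q→6,a→7 3:r→3,q→8,a→9 4:r→4,q→10,a→11 5:r→5,q→8,a→12 6:r→8,q→13,a→14 7:r→15,q→16,a→7 8:r→8,q→17,a→18 9:r→9,q→19,a→20 10:r→10,q→21,a→20 11:r→11,q→22,a→11 12:r→12,q→23,a→24 13:r→22,q→13,a→14 14:r→25,q→14,a→14 15:r→15,q→26,a→12 16:r→27,q→28,a→14 17:r→22,q→17,a→18 18:r→25,q→18,a→29 19:r→18,q→18,a→29 20:r→20,q→30,a→20 21:r→21,q→31,a→29 22:r→22,q→22,a→25 23:r→18,q→32,a→29 24:r→24,q→33,a→24 25:r→25,q→25,a→25 26:r→27,q→34,a→18 27:r→25,q→27,a→18 28:r→35,q→28,a→14 29:r→25,q→35,a→29 30:r→35,q→35,a→25 31:r→22,q→31,a→29 32:r→35,q→32,a→29 33:r→35,q→33,a→25 34:r→35,q→34,a→18 35:r→25,q→35,a→25 (ε-aug+det+¬).
'qqar': run [42, 38, 26, 6, 1] end={s6} ∉↓L; 4/4 deletions ∈↓L.
'raaqa': run [42, 33, 23, 11, 6, 1] end={s6} — reject; 5/5 single-dels accept.
'qqqra': N↓-sim [42, 38, 26, 15, 3, 1] end={s6} — reject; 5/5 deletions ∈↓L.
'qaqrr': run [42, 38, 25, 18, 5, 1] end={s6} — reject; 5/5 deletions ∈↓L.
'rqaqqr': N↓-sim [42, 33, 24, 11, 9, 4, 1] end={s6} — reject; 6/6 del acc.
5 words, ⪯-incomp.


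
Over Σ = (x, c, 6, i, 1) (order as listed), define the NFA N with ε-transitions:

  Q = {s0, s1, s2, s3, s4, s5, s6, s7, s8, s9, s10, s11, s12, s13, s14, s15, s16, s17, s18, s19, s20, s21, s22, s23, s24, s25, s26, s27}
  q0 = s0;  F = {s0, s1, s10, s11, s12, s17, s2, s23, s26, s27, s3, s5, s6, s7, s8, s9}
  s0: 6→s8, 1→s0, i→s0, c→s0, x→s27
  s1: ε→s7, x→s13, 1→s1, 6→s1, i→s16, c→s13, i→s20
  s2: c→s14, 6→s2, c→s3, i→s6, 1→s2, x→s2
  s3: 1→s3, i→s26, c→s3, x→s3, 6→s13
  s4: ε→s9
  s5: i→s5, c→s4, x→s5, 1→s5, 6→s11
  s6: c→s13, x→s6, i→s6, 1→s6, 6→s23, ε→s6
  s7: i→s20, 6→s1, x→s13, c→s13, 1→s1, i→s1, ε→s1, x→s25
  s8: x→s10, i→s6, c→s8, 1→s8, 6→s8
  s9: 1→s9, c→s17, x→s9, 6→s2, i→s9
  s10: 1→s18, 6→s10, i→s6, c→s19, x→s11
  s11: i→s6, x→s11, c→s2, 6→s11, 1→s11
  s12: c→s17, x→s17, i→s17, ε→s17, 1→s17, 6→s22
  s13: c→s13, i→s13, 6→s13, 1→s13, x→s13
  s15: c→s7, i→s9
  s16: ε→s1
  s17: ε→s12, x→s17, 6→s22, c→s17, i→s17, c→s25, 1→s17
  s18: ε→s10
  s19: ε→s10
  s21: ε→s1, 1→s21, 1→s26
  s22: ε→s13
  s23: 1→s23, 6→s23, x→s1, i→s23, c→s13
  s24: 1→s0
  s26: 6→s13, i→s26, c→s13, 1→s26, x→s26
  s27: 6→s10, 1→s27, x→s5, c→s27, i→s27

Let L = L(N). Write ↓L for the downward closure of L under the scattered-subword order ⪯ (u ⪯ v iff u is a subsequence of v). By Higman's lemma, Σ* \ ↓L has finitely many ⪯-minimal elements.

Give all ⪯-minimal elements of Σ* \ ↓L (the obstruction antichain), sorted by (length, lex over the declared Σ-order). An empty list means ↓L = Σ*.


Antichain: [6ic, xxcc6, 6i6xx].

|Q|=28, |F|=16, |δ|=106 (11 ε).
min D↑ (15 st, q0=0, F={8}): 0:x→1,c→0,6→2,i→0,1→0 1:x→3,c→1,6→4,i→1,1→1 2:x→4,c→2,6→2,i→5,1→2 3:x→3,c→6,6→7,i→3,1→3 4:x→7,c→4,6→4,i→5,1→4 5:x→5,c→8,6→9,i→5,1→5 6:x→6,c→10,6→11,i→6,1→6 7:x→7,c→11,6→7,i→5,1→7 8:x→8,c→8,6→8,i→8,1→8 9:x→12,c→8,6→9,i→9,1→9 10:x→10,c→10,6→8,i→10,1→10 11:x→11,c→13,6→11,i→5,1→11 12:x→8,c→8,6→12,i→12,1→12 13:x→13,c→13,6→8,i→14,1→13 14:x→14,c→8,6→8,i→14,1→14 [Hopcroft].
'6ic': run [25, 18, 9, 1] end={s13} — reject; 3/3 single-dels accept.
'xxcc6': N↓-sim [25, 23, 19, 17, 8, 2] end={s13,s22} — reject; 5/5 del acc.
'6i6xx': run [25, 18, 9, 7, 6, 2] end={s13,s25} ∉↓L; 5/5 del acc.
3 words, ⪯-incomp.


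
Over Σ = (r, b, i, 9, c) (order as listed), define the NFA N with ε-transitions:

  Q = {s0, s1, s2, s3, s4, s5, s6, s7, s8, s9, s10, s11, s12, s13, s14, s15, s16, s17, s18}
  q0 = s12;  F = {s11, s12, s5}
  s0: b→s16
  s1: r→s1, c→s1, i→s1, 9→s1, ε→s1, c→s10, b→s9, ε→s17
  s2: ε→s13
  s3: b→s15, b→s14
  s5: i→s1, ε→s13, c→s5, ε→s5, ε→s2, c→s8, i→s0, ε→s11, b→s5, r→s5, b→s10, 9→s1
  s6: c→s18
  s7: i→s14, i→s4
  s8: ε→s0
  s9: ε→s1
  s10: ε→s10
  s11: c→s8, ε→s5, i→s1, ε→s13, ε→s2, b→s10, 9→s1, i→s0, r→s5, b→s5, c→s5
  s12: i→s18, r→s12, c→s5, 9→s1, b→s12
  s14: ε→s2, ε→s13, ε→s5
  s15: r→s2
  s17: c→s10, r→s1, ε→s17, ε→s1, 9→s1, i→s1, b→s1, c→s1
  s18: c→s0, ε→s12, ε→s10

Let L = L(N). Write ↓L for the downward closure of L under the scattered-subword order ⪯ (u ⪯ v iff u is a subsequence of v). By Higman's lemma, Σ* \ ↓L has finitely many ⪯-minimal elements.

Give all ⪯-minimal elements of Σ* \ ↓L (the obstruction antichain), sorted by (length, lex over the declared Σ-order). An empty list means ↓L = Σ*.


Antichain: [9, ci].

|Q|=19, |F|=3, |δ|=61 (20 ε).
min D↑ (3 st, q0=0, F={1}): 0:r→0,b→0,i→0,9→1,c→2 1:r→1,b→1,i→1,9→1,c→1 2:r→2,b→2,i→1,9→1,c→2.
'9': |S_i|=[13, 4] end={s1,s10,s17,s9} rej; 1/1 del acc.
'ci': N↓-sim [13, 11, 6] end={s0,s1,s10,s16,s17,s9} ∉↓L; 2/2 del acc.
2 minimals (antichain).


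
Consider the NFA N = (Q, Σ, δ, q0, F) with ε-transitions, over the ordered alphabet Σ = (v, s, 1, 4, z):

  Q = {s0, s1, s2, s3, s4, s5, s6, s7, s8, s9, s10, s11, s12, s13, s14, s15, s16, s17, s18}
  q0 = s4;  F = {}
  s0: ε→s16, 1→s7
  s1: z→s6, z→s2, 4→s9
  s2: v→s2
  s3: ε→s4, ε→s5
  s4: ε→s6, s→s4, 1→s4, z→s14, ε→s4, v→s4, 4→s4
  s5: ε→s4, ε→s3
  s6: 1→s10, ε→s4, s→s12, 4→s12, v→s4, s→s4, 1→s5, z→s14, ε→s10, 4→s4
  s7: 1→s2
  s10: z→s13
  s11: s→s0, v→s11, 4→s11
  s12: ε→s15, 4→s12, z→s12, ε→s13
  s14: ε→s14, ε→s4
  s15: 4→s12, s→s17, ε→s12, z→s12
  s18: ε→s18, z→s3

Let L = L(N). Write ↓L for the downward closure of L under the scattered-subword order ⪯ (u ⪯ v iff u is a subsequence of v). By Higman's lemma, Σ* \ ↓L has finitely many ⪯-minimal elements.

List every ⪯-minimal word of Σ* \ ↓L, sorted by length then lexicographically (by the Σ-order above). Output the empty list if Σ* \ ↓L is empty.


|Q|=19, |F|=0, |δ|=44 (15 ε).
min D↑ (1 st, q0=0, F={0}): 0:v→0,s→0,1→0,4→0,z→0 (ε-aug+det+¬).
ε ∈ L(D↑) ⇒ ↓L = ∅.

min(Σ*\↓L) = [ε].


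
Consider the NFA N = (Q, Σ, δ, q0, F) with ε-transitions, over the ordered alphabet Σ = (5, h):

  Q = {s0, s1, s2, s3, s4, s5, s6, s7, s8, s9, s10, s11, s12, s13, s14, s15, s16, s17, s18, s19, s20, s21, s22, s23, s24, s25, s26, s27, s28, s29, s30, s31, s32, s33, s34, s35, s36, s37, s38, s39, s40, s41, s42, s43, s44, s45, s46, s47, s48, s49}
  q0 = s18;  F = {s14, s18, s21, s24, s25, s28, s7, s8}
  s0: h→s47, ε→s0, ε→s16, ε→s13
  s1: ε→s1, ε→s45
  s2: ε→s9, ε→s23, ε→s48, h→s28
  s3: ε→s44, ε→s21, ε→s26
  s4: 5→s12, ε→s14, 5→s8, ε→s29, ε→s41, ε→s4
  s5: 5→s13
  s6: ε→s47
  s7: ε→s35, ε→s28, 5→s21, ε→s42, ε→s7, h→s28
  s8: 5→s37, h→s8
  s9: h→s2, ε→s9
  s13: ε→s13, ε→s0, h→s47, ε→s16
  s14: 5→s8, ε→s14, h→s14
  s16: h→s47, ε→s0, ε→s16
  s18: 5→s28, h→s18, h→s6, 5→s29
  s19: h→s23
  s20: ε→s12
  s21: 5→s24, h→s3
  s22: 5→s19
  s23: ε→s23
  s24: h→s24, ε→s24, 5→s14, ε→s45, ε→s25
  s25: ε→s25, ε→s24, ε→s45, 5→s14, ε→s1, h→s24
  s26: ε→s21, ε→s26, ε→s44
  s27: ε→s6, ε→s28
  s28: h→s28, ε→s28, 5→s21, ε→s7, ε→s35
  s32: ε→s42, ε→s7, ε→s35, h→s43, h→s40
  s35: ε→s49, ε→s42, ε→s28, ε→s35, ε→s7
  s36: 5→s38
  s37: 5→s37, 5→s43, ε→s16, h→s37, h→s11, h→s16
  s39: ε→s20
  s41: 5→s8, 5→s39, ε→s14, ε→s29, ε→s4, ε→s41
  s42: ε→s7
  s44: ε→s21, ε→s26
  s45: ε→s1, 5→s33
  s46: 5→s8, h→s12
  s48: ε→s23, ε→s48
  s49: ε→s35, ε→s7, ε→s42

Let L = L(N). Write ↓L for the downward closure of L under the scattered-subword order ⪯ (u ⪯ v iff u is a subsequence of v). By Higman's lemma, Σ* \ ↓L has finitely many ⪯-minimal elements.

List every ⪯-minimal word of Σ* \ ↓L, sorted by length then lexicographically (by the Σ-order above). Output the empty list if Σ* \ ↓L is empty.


|Q|=50, |F|=8, |δ|=108 (67 ε).
min D↑ (7 st, q0=0, F={6}): 0:5→1,h→0 1:5→2,h→1 2:5→3,h→2 3:5→4,h→3 4:5→5,h→4 5:5→6,h→5 6:5→6,h→6 (ε-aug+det+¬).
'555555': run [26, 24, 18, 14, 10, 8, 7] end={s0,s11,s13,s16,s37,s43,s47} ∉↓L; 6/6 del acc.
1 words, ⪯-incomp.

Antichain: [555555].
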